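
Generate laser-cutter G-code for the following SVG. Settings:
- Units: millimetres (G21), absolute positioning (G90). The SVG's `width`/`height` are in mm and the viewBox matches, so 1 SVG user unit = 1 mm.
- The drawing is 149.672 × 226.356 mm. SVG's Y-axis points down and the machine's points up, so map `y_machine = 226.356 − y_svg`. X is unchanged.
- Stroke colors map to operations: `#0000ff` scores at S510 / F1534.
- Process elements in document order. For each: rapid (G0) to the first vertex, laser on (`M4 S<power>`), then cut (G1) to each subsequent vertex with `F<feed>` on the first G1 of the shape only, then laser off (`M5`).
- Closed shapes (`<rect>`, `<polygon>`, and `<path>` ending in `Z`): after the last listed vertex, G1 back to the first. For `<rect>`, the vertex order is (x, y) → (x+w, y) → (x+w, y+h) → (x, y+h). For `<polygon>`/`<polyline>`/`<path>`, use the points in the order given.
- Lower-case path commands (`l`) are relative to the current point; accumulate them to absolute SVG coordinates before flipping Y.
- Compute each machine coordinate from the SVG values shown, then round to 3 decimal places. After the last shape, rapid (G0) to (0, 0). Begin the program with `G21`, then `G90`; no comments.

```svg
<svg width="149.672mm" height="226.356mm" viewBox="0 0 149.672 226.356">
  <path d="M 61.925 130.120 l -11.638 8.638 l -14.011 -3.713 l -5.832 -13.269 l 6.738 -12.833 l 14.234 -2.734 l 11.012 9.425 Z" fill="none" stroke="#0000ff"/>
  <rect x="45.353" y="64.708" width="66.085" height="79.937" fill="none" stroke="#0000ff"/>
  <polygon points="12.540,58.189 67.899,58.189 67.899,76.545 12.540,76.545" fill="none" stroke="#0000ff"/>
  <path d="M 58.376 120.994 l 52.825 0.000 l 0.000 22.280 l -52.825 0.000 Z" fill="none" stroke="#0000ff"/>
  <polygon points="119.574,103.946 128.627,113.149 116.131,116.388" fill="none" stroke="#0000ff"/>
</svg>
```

Since the viewBox matches the mm dimensions, user units are millimetres directly. The only transform is the Y-flip y_m = 226.356 − y_svg.

Shape 1 is a regular polygon drawn with `<path>`. Its stroke #0000ff means score at S510, F1534. After flipping Y the toolpath is (61.925,96.236) → (50.287,87.598) → (36.276,91.311) → (30.444,104.580) → (37.182,117.413) → (51.416,120.147) → (62.428,110.722) → (61.925,96.236), returning to the start.

Shape 2 is a rectangle drawn with `<rect>`. Its stroke #0000ff means score at S510, F1534. After flipping Y the toolpath is (45.353,161.648) → (111.438,161.648) → (111.438,81.711) → (45.353,81.711) → (45.353,161.648), returning to the start.

Shape 3 is a rectangle drawn with `<polygon>`. Its stroke #0000ff means score at S510, F1534. After flipping Y the toolpath is (12.540,168.167) → (67.899,168.167) → (67.899,149.811) → (12.540,149.811) → (12.540,168.167), returning to the start.

Shape 4 is a rectangle drawn with `<path>`. Its stroke #0000ff means score at S510, F1534. After flipping Y the toolpath is (58.376,105.362) → (111.201,105.362) → (111.201,83.082) → (58.376,83.082) → (58.376,105.362), returning to the start.

Shape 5 is a regular polygon drawn with `<polygon>`. Its stroke #0000ff means score at S510, F1534. After flipping Y the toolpath is (119.574,122.410) → (128.627,113.207) → (116.131,109.968) → (119.574,122.410), returning to the start.

G21
G90
G0 X61.925 Y96.236
M4 S510
G1 X50.287 Y87.598 F1534
G1 X36.276 Y91.311
G1 X30.444 Y104.580
G1 X37.182 Y117.413
G1 X51.416 Y120.147
G1 X62.428 Y110.722
G1 X61.925 Y96.236
M5
G0 X45.353 Y161.648
M4 S510
G1 X111.438 Y161.648 F1534
G1 X111.438 Y81.711
G1 X45.353 Y81.711
G1 X45.353 Y161.648
M5
G0 X12.540 Y168.167
M4 S510
G1 X67.899 Y168.167 F1534
G1 X67.899 Y149.811
G1 X12.540 Y149.811
G1 X12.540 Y168.167
M5
G0 X58.376 Y105.362
M4 S510
G1 X111.201 Y105.362 F1534
G1 X111.201 Y83.082
G1 X58.376 Y83.082
G1 X58.376 Y105.362
M5
G0 X119.574 Y122.410
M4 S510
G1 X128.627 Y113.207 F1534
G1 X116.131 Y109.968
G1 X119.574 Y122.410
M5
G0 X0.000 Y0.000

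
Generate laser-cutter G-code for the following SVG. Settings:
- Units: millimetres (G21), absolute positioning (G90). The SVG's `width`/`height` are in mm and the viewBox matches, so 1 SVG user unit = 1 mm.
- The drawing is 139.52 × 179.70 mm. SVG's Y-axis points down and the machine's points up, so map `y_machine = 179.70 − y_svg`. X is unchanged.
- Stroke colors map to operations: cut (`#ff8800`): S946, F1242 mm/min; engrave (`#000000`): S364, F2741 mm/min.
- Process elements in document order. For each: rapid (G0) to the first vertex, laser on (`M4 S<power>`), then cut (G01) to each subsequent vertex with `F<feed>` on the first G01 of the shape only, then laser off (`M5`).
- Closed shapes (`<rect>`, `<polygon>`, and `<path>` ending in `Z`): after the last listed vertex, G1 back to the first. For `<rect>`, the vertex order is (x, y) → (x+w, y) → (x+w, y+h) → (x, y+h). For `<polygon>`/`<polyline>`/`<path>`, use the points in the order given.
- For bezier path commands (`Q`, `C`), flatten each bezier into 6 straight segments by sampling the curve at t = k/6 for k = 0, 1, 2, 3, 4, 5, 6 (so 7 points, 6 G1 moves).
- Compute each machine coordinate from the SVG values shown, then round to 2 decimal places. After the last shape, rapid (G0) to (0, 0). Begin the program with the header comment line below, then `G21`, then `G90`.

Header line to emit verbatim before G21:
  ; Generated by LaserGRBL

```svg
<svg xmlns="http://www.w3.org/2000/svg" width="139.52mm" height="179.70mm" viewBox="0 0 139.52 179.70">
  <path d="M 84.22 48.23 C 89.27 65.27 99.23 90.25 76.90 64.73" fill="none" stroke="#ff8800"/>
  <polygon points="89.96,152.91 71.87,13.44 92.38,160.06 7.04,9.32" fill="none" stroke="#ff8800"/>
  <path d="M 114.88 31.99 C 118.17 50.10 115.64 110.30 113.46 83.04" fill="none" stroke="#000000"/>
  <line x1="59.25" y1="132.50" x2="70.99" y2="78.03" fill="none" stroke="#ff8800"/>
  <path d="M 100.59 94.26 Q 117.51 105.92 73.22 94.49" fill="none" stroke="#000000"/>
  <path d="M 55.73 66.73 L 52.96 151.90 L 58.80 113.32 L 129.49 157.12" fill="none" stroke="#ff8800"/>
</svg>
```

; Generated by LaserGRBL
G21
G90
G0 X84.22 Y131.47
M4 S946
G01 X86.98 Y122.56 F1242
G01 X89.53 Y113.95
G01 X90.83 Y107.26
G01 X89.84 Y104.12
G01 X85.55 Y106.15
G01 X76.90 Y114.97
M5
G0 X89.96 Y26.79
M4 S946
G01 X71.87 Y166.26 F1242
G01 X92.38 Y19.64
G01 X7.04 Y170.38
G01 X89.96 Y26.79
M5
G0 X114.88 Y147.71
M4 S364
G01 X116.07 Y135.75 F2741
G01 X116.46 Y120.37
G01 X116.22 Y105.17
G01 X115.53 Y93.76
G01 X114.55 Y89.72
G01 X113.46 Y96.66
M5
G0 X59.25 Y47.20
M4 S946
G01 X70.99 Y101.67 F1242
M5
G0 X100.59 Y85.44
M4 S364
G01 X104.53 Y82.19 F2741
G01 X105.07 Y80.23
G01 X102.21 Y79.55
G01 X95.95 Y80.16
G01 X86.28 Y82.04
G01 X73.22 Y85.21
M5
G0 X55.73 Y112.97
M4 S946
G01 X52.96 Y27.80 F1242
G01 X58.80 Y66.38
G01 X129.49 Y22.58
M5
G0 X0.00 Y0.00

1 u = 1 mm; y_m = 179.70 − y.

[1] `<path>` cubic bezier, #ff8800→cut S946 F1242: (84.22,131.47) → (86.98,122.56) → (89.53,113.95) → (90.83,107.26) → (89.84,104.12) → (85.55,106.15) → (76.90,114.97)

[2] `<polygon>` closed polygon, #ff8800→cut S946 F1242: (89.96,26.79) → (71.87,166.26) → (92.38,19.64) → (7.04,170.38) → (89.96,26.79) (closed)

[3] `<path>` cubic bezier, #000000→engrave S364 F2741: (114.88,147.71) → (116.07,135.75) → (116.46,120.37) → (116.22,105.17) → (115.53,93.76) → (114.55,89.72) → (113.46,96.66)

[4] `<line>` line segment, #ff8800→cut S946 F1242: (59.25,47.20) → (70.99,101.67)

[5] `<path>` quadratic bezier, #000000→engrave S364 F2741: (100.59,85.44) → (104.53,82.19) → (105.07,80.23) → (102.21,79.55) → (95.95,80.16) → (86.28,82.04) → (73.22,85.21)

[6] `<path>` open polyline, #ff8800→cut S946 F1242: (55.73,112.97) → (52.96,27.80) → (58.80,66.38) → (129.49,22.58)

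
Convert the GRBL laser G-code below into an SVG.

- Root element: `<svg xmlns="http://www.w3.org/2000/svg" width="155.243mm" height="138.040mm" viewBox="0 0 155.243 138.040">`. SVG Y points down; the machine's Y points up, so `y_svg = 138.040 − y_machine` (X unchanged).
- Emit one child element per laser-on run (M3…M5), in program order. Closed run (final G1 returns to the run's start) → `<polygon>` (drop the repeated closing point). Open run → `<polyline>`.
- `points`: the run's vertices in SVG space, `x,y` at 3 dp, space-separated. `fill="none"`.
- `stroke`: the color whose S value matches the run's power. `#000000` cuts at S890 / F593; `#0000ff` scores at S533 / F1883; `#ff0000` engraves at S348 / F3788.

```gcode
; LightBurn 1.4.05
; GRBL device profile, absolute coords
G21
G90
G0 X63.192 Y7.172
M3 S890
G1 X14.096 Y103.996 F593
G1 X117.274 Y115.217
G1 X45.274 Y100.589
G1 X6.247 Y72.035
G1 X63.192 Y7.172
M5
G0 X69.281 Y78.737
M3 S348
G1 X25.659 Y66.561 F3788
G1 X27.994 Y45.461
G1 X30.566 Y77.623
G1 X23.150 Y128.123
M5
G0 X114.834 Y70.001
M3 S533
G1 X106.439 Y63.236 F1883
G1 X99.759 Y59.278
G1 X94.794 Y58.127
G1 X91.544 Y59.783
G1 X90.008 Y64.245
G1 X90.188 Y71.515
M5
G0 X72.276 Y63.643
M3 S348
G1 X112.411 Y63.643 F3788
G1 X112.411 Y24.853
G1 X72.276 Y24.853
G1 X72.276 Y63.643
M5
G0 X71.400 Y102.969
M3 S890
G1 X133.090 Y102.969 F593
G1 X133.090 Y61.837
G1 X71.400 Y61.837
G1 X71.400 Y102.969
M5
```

<svg xmlns="http://www.w3.org/2000/svg" width="155.243mm" height="138.040mm" viewBox="0 0 155.243 138.040">
  <polygon points="63.192,130.868 14.096,34.044 117.274,22.823 45.274,37.451 6.247,66.005" fill="none" stroke="#000000"/>
  <polyline points="69.281,59.303 25.659,71.479 27.994,92.579 30.566,60.417 23.150,9.917" fill="none" stroke="#ff0000"/>
  <polyline points="114.834,68.039 106.439,74.804 99.759,78.762 94.794,79.913 91.544,78.257 90.008,73.795 90.188,66.525" fill="none" stroke="#0000ff"/>
  <polygon points="72.276,74.397 112.411,74.397 112.411,113.187 72.276,113.187" fill="none" stroke="#ff0000"/>
  <polygon points="71.400,35.071 133.090,35.071 133.090,76.203 71.400,76.203" fill="none" stroke="#000000"/>
</svg>

Machine Y-up, SVG Y-down with viewBox height 138.040, so y_svg = 138.040 − y_machine; X carries over.

Run 1: the run's S890 means `#000000` (cut). The run returns to its start, so emit a `<polygon>` with points (Y-flipped): 63.192,130.868 14.096,34.044 117.274,22.823 45.274,37.451 6.247,66.005.

Run 2: power S348 maps to stroke `#ff0000` (engrave). The run is open, so emit a `<polyline>` with points (Y-flipped): 69.281,59.303 25.659,71.479 27.994,92.579 30.566,60.417 23.150,9.917.

Run 3: S533 ⇒ score layer `#0000ff`. The run is open, so emit a `<polyline>` with points (Y-flipped): 114.834,68.039 106.439,74.804 99.759,78.762 94.794,79.913 91.544,78.257 90.008,73.795 90.188,66.525.

Run 4: S348 ⇒ engrave layer `#ff0000`. The run returns to its start, so emit a `<polygon>` with points (Y-flipped): 72.276,74.397 112.411,74.397 112.411,113.187 72.276,113.187.

Run 5: S890 ⇒ cut layer `#000000`. The run returns to its start, so emit a `<polygon>` with points (Y-flipped): 71.400,35.071 133.090,35.071 133.090,76.203 71.400,76.203.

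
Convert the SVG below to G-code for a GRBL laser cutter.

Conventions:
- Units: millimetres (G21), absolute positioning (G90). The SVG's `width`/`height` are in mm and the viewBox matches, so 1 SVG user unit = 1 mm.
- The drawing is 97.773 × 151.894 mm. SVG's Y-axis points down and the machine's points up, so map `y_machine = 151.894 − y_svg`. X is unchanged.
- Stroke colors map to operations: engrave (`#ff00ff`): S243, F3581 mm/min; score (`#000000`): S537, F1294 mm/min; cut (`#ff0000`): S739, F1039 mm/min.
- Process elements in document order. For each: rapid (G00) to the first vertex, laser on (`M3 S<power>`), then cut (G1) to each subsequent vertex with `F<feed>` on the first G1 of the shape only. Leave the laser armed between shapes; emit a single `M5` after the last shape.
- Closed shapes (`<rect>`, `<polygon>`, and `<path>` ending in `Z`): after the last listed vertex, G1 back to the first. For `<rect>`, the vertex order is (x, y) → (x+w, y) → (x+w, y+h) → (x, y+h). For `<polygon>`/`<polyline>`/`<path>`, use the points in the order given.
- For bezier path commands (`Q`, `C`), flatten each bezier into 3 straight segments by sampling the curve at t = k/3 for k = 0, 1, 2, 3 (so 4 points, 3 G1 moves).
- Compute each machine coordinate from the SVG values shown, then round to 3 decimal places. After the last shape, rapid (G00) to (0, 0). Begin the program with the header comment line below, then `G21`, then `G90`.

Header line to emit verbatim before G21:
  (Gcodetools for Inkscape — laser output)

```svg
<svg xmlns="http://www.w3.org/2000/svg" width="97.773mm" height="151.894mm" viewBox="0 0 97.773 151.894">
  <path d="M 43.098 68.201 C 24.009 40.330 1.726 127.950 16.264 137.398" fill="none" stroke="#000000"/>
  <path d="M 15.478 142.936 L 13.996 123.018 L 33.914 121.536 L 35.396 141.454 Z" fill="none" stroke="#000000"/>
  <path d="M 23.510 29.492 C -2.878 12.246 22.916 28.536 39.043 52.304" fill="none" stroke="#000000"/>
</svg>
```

1 u = 1 mm; y_m = 151.894 − y.

[1] `<path>` cubic bezier, #000000→score S537 F1294: (43.098,83.693) → (24.426,80.240) → (12.518,42.829) → (16.264,14.496)

[2] `<path>` regular polygon, #000000→score S537 F1294: (15.478,8.958) → (13.996,28.876) → (33.914,30.358) → (35.396,10.440) → (15.478,8.958) (closed)

[3] `<path>` cubic bezier, #000000→score S537 F1294: (23.510,122.402) → (12.225,129.434) → (21.984,119.900) → (39.043,99.590)

(Gcodetools for Inkscape — laser output)
G21
G90
G00 X43.098 Y83.693
M3 S537
G1 X24.426 Y80.240 F1294
G1 X12.518 Y42.829
G1 X16.264 Y14.496
G00 X15.478 Y8.958
M3 S537
G1 X13.996 Y28.876 F1294
G1 X33.914 Y30.358
G1 X35.396 Y10.440
G1 X15.478 Y8.958
G00 X23.510 Y122.402
M3 S537
G1 X12.225 Y129.434 F1294
G1 X21.984 Y119.900
G1 X39.043 Y99.590
M5
G00 X0.000 Y0.000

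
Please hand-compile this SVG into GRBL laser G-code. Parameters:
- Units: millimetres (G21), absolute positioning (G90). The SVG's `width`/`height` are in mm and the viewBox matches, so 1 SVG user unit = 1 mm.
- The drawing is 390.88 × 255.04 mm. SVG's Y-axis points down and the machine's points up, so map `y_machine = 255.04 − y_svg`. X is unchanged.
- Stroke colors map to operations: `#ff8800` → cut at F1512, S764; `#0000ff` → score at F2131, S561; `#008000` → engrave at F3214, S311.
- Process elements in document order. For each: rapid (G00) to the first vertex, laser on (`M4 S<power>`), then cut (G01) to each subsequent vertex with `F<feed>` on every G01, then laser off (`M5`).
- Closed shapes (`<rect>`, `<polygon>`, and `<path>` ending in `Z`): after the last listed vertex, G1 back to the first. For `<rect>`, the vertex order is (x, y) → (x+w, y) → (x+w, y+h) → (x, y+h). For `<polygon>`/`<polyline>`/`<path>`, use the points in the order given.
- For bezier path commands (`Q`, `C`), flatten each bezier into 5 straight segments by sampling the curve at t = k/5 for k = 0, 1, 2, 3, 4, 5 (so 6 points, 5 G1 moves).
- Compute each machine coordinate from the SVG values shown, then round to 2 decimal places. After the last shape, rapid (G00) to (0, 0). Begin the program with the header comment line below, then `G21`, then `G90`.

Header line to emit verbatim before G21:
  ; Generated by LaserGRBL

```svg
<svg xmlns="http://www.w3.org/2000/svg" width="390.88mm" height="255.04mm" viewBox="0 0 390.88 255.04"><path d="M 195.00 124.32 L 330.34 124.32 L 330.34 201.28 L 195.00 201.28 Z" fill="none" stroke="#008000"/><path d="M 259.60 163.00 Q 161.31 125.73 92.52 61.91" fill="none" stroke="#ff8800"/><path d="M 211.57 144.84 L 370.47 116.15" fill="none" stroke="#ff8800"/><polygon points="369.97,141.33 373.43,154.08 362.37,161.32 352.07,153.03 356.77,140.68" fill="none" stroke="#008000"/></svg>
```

Since the viewBox matches the mm dimensions, user units are millimetres directly. The only transform is the Y-flip y_m = 255.04 − y_svg.

Shape 1 is a rectangle drawn with `<path>`. Its stroke #008000 means engrave at S311, F3214. After flipping Y the toolpath is (195.00,130.72) → (330.34,130.72) → (330.34,53.76) → (195.00,53.76) → (195.00,130.72), returning to the start.

Shape 2 is a quadratic bezier drawn with `<path>`. Its stroke #ff8800 means cut at S764, F1512. After flipping Y the toolpath is (259.60,92.04) → (221.46,108.01) → (185.69,126.10) → (152.27,146.32) → (121.22,168.66) → (92.52,193.13).

Shape 3 is a line segment drawn with `<path>`. Its stroke #ff8800 means cut at S764, F1512. After flipping Y the toolpath is (211.57,110.20) → (370.47,138.89).

Shape 4 is a regular polygon drawn with `<polygon>`. Its stroke #008000 means engrave at S311, F3214. After flipping Y the toolpath is (369.97,113.71) → (373.43,100.96) → (362.37,93.72) → (352.07,102.01) → (356.77,114.36) → (369.97,113.71), returning to the start.

; Generated by LaserGRBL
G21
G90
G00 X195.00 Y130.72
M4 S311
G01 X330.34 Y130.72 F3214
G01 X330.34 Y53.76 F3214
G01 X195.00 Y53.76 F3214
G01 X195.00 Y130.72 F3214
M5
G00 X259.60 Y92.04
M4 S764
G01 X221.46 Y108.01 F1512
G01 X185.69 Y126.10 F1512
G01 X152.27 Y146.32 F1512
G01 X121.22 Y168.66 F1512
G01 X92.52 Y193.13 F1512
M5
G00 X211.57 Y110.20
M4 S764
G01 X370.47 Y138.89 F1512
M5
G00 X369.97 Y113.71
M4 S311
G01 X373.43 Y100.96 F3214
G01 X362.37 Y93.72 F3214
G01 X352.07 Y102.01 F3214
G01 X356.77 Y114.36 F3214
G01 X369.97 Y113.71 F3214
M5
G00 X0.00 Y0.00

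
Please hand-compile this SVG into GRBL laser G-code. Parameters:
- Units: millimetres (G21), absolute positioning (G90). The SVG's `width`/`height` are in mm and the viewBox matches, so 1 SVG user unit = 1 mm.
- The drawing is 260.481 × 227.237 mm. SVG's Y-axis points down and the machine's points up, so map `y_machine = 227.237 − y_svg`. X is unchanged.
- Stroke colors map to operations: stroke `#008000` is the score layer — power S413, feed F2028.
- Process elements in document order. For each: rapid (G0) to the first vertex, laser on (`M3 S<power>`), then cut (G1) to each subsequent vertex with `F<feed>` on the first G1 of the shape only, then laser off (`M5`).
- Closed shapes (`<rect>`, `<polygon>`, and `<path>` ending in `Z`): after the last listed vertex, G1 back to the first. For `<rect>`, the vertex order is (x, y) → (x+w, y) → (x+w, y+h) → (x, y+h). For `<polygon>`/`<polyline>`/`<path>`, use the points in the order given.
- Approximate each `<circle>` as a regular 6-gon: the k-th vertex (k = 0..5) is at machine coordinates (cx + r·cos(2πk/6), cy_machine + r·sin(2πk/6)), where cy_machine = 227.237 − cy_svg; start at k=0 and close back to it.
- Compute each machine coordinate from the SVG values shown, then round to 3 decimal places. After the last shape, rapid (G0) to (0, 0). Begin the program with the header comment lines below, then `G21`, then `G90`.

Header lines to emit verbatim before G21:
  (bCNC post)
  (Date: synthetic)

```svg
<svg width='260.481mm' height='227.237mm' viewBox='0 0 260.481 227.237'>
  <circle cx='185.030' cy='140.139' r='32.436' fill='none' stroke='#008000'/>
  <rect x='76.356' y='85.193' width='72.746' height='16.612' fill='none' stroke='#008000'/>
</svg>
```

(bCNC post)
(Date: synthetic)
G21
G90
G0 X217.466 Y87.098
M3 S413
G1 X201.248 Y115.188 F2028
G1 X168.812 Y115.188
G1 X152.594 Y87.098
G1 X168.812 Y59.008
G1 X201.248 Y59.008
G1 X217.466 Y87.098
M5
G0 X76.356 Y142.044
M3 S413
G1 X149.102 Y142.044 F2028
G1 X149.102 Y125.432
G1 X76.356 Y125.432
G1 X76.356 Y142.044
M5
G0 X0.000 Y0.000

viewBox `0 0 260.481 227.237` with mm width/height → 1 unit = 1 mm. Flip: y_m = 227.237 − y_svg.

**Shape 1** — `<circle>` circle, stroke `#008000` → score (S413, F2028). Machine vertices: (217.466,87.098) → (201.248,115.188) → (168.812,115.188) → (152.594,87.098) → (168.812,59.008) → (201.248,59.008) → (217.466,87.098). Closed: final G1 returns to the first vertex.

**Shape 2** — `<rect>` rectangle, stroke `#008000` → score (S413, F2028). Machine vertices: (76.356,142.044) → (149.102,142.044) → (149.102,125.432) → (76.356,125.432) → (76.356,142.044). Closed: final G1 returns to the first vertex.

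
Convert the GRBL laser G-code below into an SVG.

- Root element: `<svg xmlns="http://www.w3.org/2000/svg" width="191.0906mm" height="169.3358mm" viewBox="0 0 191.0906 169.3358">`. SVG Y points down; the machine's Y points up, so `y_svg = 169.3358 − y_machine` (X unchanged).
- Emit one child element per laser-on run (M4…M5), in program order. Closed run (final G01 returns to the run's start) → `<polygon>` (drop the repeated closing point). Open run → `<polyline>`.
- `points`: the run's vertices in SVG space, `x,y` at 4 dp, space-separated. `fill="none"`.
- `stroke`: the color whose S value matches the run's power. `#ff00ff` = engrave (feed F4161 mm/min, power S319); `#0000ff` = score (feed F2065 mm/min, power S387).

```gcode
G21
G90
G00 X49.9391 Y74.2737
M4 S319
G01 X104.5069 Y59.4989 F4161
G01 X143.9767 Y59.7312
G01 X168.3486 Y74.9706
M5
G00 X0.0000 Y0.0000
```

Each laser-on run becomes one SVG element. Flip Y back into SVG space with y_svg = 169.3358 − y_machine. Every run uses S319, so all elements get stroke `#ff00ff` (engrave).

Run 1: The run is open, so emit a `<polyline>` with points (Y-flipped): 49.9391,95.0621 104.5069,109.8369 143.9767,109.6046 168.3486,94.3652.

<svg xmlns="http://www.w3.org/2000/svg" width="191.0906mm" height="169.3358mm" viewBox="0 0 191.0906 169.3358">
  <polyline points="49.9391,95.0621 104.5069,109.8369 143.9767,109.6046 168.3486,94.3652" fill="none" stroke="#ff00ff"/>
</svg>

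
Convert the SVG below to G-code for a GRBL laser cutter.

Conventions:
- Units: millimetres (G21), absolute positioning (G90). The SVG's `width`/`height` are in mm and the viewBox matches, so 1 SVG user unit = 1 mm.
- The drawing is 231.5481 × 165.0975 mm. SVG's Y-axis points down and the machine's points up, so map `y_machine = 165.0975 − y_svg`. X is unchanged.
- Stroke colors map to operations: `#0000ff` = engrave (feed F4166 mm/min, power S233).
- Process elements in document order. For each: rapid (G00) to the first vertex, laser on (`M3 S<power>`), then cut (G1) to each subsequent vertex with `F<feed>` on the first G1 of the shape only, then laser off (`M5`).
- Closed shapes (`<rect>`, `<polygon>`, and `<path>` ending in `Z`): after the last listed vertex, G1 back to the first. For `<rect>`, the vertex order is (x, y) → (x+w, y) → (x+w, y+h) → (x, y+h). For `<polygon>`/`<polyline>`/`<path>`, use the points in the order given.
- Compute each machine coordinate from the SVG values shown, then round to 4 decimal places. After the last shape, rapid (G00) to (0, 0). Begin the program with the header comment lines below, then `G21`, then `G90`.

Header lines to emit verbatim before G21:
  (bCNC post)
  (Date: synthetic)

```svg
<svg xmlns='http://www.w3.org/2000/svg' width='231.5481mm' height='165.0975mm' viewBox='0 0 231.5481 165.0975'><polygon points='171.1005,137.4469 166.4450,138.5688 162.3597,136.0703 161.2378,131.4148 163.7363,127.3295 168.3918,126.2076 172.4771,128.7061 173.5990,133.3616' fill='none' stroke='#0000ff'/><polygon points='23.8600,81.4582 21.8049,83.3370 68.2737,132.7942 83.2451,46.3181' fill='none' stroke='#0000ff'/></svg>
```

1 u = 1 mm; y_m = 165.0975 − y.

[1] `<polygon>` regular polygon, #0000ff→engrave S233 F4166: (171.1005,27.6506) → (166.4450,26.5287) → (162.3597,29.0272) → (161.2378,33.6827) → (163.7363,37.7680) → (168.3918,38.8899) → (172.4771,36.3914) → (173.5990,31.7359) → (171.1005,27.6506) (closed)

[2] `<polygon>` closed polygon, #0000ff→engrave S233 F4166: (23.8600,83.6393) → (21.8049,81.7605) → (68.2737,32.3033) → (83.2451,118.7794) → (23.8600,83.6393) (closed)

(bCNC post)
(Date: synthetic)
G21
G90
G00 X171.1005 Y27.6506
M3 S233
G1 X166.4450 Y26.5287 F4166
G1 X162.3597 Y29.0272
G1 X161.2378 Y33.6827
G1 X163.7363 Y37.7680
G1 X168.3918 Y38.8899
G1 X172.4771 Y36.3914
G1 X173.5990 Y31.7359
G1 X171.1005 Y27.6506
M5
G00 X23.8600 Y83.6393
M3 S233
G1 X21.8049 Y81.7605 F4166
G1 X68.2737 Y32.3033
G1 X83.2451 Y118.7794
G1 X23.8600 Y83.6393
M5
G00 X0.0000 Y0.0000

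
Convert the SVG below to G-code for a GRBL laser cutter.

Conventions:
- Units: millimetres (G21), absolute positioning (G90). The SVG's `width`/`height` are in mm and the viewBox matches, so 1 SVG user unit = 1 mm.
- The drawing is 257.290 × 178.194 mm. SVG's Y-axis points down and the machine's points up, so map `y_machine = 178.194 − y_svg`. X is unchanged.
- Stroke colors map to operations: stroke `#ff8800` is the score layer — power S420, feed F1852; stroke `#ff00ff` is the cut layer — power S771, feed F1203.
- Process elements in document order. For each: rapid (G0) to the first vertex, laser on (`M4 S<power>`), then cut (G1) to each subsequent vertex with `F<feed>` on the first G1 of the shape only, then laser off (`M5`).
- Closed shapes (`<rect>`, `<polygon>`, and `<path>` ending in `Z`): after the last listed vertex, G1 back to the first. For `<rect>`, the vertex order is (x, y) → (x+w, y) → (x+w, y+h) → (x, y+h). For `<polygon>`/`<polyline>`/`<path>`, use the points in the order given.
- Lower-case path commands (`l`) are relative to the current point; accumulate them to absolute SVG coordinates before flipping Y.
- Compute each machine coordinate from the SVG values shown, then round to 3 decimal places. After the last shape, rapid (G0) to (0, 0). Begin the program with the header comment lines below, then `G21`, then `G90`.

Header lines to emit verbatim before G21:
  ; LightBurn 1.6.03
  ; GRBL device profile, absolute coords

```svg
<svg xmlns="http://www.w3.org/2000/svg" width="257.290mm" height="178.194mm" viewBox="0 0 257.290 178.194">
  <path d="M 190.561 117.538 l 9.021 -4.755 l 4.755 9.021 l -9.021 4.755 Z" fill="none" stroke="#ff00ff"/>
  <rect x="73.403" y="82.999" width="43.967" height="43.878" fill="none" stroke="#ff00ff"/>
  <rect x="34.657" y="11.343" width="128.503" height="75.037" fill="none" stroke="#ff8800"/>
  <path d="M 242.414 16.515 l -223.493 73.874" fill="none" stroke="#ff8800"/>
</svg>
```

1 u = 1 mm; y_m = 178.194 − y.

[1] `<path>` regular polygon, #ff00ff→cut S771 F1203: (190.561,60.656) → (199.582,65.411) → (204.337,56.390) → (195.316,51.635) → (190.561,60.656) (closed)

[2] `<rect>` rectangle, #ff00ff→cut S771 F1203: (73.403,95.195) → (117.370,95.195) → (117.370,51.317) → (73.403,51.317) → (73.403,95.195) (closed)

[3] `<rect>` rectangle, #ff8800→score S420 F1852: (34.657,166.851) → (163.160,166.851) → (163.160,91.814) → (34.657,91.814) → (34.657,166.851) (closed)

[4] `<path>` line segment, #ff8800→score S420 F1852: (242.414,161.679) → (18.921,87.805)

; LightBurn 1.6.03
; GRBL device profile, absolute coords
G21
G90
G0 X190.561 Y60.656
M4 S771
G1 X199.582 Y65.411 F1203
G1 X204.337 Y56.390
G1 X195.316 Y51.635
G1 X190.561 Y60.656
M5
G0 X73.403 Y95.195
M4 S771
G1 X117.370 Y95.195 F1203
G1 X117.370 Y51.317
G1 X73.403 Y51.317
G1 X73.403 Y95.195
M5
G0 X34.657 Y166.851
M4 S420
G1 X163.160 Y166.851 F1852
G1 X163.160 Y91.814
G1 X34.657 Y91.814
G1 X34.657 Y166.851
M5
G0 X242.414 Y161.679
M4 S420
G1 X18.921 Y87.805 F1852
M5
G0 X0.000 Y0.000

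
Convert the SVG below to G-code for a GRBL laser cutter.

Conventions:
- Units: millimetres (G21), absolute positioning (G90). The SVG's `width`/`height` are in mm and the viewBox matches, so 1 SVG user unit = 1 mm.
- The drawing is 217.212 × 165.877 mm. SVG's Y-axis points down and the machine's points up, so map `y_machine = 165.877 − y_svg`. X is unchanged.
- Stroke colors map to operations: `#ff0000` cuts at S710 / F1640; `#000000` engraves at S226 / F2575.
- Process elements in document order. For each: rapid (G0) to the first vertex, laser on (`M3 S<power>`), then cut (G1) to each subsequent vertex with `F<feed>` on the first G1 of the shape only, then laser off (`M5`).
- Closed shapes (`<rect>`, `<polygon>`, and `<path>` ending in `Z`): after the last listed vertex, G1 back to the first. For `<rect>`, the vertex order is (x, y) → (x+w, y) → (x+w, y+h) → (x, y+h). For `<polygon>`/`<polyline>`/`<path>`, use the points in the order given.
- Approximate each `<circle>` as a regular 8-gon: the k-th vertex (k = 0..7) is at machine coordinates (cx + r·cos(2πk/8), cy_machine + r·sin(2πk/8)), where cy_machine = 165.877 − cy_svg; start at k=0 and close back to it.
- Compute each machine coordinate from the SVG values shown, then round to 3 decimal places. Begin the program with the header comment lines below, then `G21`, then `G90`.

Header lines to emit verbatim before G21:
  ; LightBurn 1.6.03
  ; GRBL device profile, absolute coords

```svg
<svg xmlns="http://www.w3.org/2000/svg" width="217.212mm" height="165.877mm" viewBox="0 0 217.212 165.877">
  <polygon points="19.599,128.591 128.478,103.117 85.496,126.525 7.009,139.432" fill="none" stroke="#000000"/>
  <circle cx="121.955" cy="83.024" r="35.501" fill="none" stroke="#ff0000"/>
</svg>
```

1 u = 1 mm; y_m = 165.877 − y.

[1] `<polygon>` closed polygon, #000000→engrave S226 F2575: (19.599,37.286) → (128.478,62.760) → (85.496,39.352) → (7.009,26.445) → (19.599,37.286) (closed)

[2] `<circle>` circle, #ff0000→cut S710 F1640: (157.456,82.853) → (147.058,107.956) → (121.955,118.354) → (96.852,107.956) → (86.454,82.853) → (96.852,57.750) → (121.955,47.352) → (147.058,57.750) → (157.456,82.853) (closed)

; LightBurn 1.6.03
; GRBL device profile, absolute coords
G21
G90
G0 X19.599 Y37.286
M3 S226
G1 X128.478 Y62.760 F2575
G1 X85.496 Y39.352
G1 X7.009 Y26.445
G1 X19.599 Y37.286
M5
G0 X157.456 Y82.853
M3 S710
G1 X147.058 Y107.956 F1640
G1 X121.955 Y118.354
G1 X96.852 Y107.956
G1 X86.454 Y82.853
G1 X96.852 Y57.750
G1 X121.955 Y47.352
G1 X147.058 Y57.750
G1 X157.456 Y82.853
M5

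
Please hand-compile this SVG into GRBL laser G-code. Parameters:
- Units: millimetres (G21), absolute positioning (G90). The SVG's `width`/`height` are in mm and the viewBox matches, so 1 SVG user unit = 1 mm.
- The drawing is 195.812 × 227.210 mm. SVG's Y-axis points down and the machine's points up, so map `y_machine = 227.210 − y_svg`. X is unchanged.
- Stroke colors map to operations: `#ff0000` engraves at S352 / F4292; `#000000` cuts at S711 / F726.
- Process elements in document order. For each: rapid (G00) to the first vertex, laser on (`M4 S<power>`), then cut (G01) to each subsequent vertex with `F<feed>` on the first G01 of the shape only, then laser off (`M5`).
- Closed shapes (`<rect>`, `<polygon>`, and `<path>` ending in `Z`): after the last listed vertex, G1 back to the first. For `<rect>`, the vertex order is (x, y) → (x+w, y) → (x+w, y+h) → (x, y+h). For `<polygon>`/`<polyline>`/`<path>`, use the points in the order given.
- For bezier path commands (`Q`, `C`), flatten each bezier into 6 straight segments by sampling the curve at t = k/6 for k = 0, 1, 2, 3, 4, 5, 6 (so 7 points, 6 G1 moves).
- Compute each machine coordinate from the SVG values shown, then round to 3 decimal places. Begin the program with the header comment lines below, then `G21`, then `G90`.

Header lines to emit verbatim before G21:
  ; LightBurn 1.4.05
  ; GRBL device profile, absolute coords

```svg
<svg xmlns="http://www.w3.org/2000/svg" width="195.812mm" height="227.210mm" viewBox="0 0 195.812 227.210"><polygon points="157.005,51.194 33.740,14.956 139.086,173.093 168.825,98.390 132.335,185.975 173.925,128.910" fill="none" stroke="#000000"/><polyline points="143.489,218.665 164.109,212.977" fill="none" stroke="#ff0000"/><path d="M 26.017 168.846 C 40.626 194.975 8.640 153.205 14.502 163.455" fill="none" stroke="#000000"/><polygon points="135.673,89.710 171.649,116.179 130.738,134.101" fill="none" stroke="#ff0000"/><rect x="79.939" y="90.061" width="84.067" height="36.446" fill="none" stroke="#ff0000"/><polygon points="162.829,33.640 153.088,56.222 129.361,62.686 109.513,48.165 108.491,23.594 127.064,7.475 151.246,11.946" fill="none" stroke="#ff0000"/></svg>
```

Since the viewBox matches the mm dimensions, user units are millimetres directly. The only transform is the Y-flip y_m = 227.210 − y_svg.

Shape 1 is a closed polygon drawn with `<polygon>`. Its stroke #000000 means cut at S711, F726. After flipping Y the toolpath is (157.005,176.016) → (33.740,212.254) → (139.086,54.117) → (168.825,128.820) → (132.335,41.235) → (173.925,98.300) → (157.005,176.016), returning to the start.

Shape 2 is a line segment drawn with `<polyline>`. Its stroke #ff0000 means engrave at S352, F4292. After flipping Y the toolpath is (143.489,8.545) → (164.109,14.233).

Shape 3 is a cubic bezier drawn with `<path>`. Its stroke #000000 means cut at S711, F726. After flipping Y the toolpath is (26.017,58.364) → (29.830,50.403) → (28.222,50.427) → (23.540,55.105) → (18.128,61.106) → (14.334,65.100) → (14.502,63.755).

Shape 4 is a regular polygon drawn with `<polygon>`. Its stroke #ff0000 means engrave at S352, F4292. After flipping Y the toolpath is (135.673,137.500) → (171.649,111.031) → (130.738,93.109) → (135.673,137.500), returning to the start.

Shape 5 is a rectangle drawn with `<rect>`. Its stroke #ff0000 means engrave at S352, F4292. After flipping Y the toolpath is (79.939,137.149) → (164.006,137.149) → (164.006,100.703) → (79.939,100.703) → (79.939,137.149), returning to the start.

Shape 6 is a regular polygon drawn with `<polygon>`. Its stroke #ff0000 means engrave at S352, F4292. After flipping Y the toolpath is (162.829,193.570) → (153.088,170.988) → (129.361,164.524) → (109.513,179.045) → (108.491,203.616) → (127.064,219.735) → (151.246,215.264) → (162.829,193.570), returning to the start.

; LightBurn 1.4.05
; GRBL device profile, absolute coords
G21
G90
G00 X157.005 Y176.016
M4 S711
G01 X33.740 Y212.254 F726
G01 X139.086 Y54.117
G01 X168.825 Y128.820
G01 X132.335 Y41.235
G01 X173.925 Y98.300
G01 X157.005 Y176.016
M5
G00 X143.489 Y8.545
M4 S352
G01 X164.109 Y14.233 F4292
M5
G00 X26.017 Y58.364
M4 S711
G01 X29.830 Y50.403 F726
G01 X28.222 Y50.427
G01 X23.540 Y55.105
G01 X18.128 Y61.106
G01 X14.334 Y65.100
G01 X14.502 Y63.755
M5
G00 X135.673 Y137.500
M4 S352
G01 X171.649 Y111.031 F4292
G01 X130.738 Y93.109
G01 X135.673 Y137.500
M5
G00 X79.939 Y137.149
M4 S352
G01 X164.006 Y137.149 F4292
G01 X164.006 Y100.703
G01 X79.939 Y100.703
G01 X79.939 Y137.149
M5
G00 X162.829 Y193.570
M4 S352
G01 X153.088 Y170.988 F4292
G01 X129.361 Y164.524
G01 X109.513 Y179.045
G01 X108.491 Y203.616
G01 X127.064 Y219.735
G01 X151.246 Y215.264
G01 X162.829 Y193.570
M5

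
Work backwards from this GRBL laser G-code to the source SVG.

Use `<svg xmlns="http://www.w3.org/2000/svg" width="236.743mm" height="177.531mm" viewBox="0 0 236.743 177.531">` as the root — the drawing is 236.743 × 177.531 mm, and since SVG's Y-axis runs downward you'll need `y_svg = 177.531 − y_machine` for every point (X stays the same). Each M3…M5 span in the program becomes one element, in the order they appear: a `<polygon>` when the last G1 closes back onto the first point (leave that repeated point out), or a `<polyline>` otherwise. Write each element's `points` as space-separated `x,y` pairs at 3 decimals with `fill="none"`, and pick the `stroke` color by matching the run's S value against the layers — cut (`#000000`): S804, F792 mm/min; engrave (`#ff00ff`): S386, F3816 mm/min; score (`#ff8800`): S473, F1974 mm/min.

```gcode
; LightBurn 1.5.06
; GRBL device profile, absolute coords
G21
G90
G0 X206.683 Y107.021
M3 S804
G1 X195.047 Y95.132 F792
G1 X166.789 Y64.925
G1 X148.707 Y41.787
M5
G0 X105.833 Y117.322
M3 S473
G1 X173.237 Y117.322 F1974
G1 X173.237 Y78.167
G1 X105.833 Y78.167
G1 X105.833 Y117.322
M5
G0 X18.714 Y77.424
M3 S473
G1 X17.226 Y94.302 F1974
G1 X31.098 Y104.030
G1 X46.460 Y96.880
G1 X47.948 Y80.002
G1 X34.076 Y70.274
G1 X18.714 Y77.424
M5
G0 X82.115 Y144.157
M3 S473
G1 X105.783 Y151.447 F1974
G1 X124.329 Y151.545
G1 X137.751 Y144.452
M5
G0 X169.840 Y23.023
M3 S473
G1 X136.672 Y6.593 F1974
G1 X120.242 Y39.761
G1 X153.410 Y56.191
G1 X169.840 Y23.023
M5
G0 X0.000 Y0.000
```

Each laser-on run becomes one SVG element. Flip Y back into SVG space with y_svg = 177.531 − y_machine.

Run 1: power S804 maps to stroke `#000000` (cut). The run is open, so emit a `<polyline>` with points (Y-flipped): 206.683,70.510 195.047,82.399 166.789,112.606 148.707,135.744.

Run 2: S473 ⇒ score layer `#ff8800`. The run returns to its start, so emit a `<polygon>` with points (Y-flipped): 105.833,60.209 173.237,60.209 173.237,99.364 105.833,99.364.

Run 3: S473 ⇒ score layer `#ff8800`. The run returns to its start, so emit a `<polygon>` with points (Y-flipped): 18.714,100.107 17.226,83.229 31.098,73.501 46.460,80.651 47.948,97.529 34.076,107.257.

Run 4: power S473 maps to stroke `#ff8800` (score). The run is open, so emit a `<polyline>` with points (Y-flipped): 82.115,33.374 105.783,26.084 124.329,25.986 137.751,33.079.

Run 5: the run's S473 means `#ff8800` (score). The run returns to its start, so emit a `<polygon>` with points (Y-flipped): 169.840,154.508 136.672,170.938 120.242,137.770 153.410,121.340.

<svg xmlns="http://www.w3.org/2000/svg" width="236.743mm" height="177.531mm" viewBox="0 0 236.743 177.531">
  <polyline points="206.683,70.510 195.047,82.399 166.789,112.606 148.707,135.744" fill="none" stroke="#000000"/>
  <polygon points="105.833,60.209 173.237,60.209 173.237,99.364 105.833,99.364" fill="none" stroke="#ff8800"/>
  <polygon points="18.714,100.107 17.226,83.229 31.098,73.501 46.460,80.651 47.948,97.529 34.076,107.257" fill="none" stroke="#ff8800"/>
  <polyline points="82.115,33.374 105.783,26.084 124.329,25.986 137.751,33.079" fill="none" stroke="#ff8800"/>
  <polygon points="169.840,154.508 136.672,170.938 120.242,137.770 153.410,121.340" fill="none" stroke="#ff8800"/>
</svg>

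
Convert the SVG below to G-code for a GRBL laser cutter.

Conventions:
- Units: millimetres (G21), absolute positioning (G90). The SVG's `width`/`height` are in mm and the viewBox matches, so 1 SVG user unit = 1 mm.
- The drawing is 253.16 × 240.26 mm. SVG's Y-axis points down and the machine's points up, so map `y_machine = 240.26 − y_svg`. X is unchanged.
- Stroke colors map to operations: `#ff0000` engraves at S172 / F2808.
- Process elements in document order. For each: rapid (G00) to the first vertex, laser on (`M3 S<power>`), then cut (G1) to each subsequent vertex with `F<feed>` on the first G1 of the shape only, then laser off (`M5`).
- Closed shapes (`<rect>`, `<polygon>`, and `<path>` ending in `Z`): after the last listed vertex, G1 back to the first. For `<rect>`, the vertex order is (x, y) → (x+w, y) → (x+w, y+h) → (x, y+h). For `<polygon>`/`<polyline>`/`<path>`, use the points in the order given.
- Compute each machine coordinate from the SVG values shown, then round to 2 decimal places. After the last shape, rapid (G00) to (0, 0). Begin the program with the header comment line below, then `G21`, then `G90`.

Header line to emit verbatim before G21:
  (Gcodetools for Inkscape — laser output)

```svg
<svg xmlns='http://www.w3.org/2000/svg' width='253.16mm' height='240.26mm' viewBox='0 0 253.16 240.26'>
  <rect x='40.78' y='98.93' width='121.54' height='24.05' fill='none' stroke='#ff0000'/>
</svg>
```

1 u = 1 mm; y_m = 240.26 − y.

[1] `<rect>` rectangle, #ff0000→engrave S172 F2808: (40.78,141.33) → (162.32,141.33) → (162.32,117.28) → (40.78,117.28) → (40.78,141.33) (closed)

(Gcodetools for Inkscape — laser output)
G21
G90
G00 X40.78 Y141.33
M3 S172
G1 X162.32 Y141.33 F2808
G1 X162.32 Y117.28
G1 X40.78 Y117.28
G1 X40.78 Y141.33
M5
G00 X0.00 Y0.00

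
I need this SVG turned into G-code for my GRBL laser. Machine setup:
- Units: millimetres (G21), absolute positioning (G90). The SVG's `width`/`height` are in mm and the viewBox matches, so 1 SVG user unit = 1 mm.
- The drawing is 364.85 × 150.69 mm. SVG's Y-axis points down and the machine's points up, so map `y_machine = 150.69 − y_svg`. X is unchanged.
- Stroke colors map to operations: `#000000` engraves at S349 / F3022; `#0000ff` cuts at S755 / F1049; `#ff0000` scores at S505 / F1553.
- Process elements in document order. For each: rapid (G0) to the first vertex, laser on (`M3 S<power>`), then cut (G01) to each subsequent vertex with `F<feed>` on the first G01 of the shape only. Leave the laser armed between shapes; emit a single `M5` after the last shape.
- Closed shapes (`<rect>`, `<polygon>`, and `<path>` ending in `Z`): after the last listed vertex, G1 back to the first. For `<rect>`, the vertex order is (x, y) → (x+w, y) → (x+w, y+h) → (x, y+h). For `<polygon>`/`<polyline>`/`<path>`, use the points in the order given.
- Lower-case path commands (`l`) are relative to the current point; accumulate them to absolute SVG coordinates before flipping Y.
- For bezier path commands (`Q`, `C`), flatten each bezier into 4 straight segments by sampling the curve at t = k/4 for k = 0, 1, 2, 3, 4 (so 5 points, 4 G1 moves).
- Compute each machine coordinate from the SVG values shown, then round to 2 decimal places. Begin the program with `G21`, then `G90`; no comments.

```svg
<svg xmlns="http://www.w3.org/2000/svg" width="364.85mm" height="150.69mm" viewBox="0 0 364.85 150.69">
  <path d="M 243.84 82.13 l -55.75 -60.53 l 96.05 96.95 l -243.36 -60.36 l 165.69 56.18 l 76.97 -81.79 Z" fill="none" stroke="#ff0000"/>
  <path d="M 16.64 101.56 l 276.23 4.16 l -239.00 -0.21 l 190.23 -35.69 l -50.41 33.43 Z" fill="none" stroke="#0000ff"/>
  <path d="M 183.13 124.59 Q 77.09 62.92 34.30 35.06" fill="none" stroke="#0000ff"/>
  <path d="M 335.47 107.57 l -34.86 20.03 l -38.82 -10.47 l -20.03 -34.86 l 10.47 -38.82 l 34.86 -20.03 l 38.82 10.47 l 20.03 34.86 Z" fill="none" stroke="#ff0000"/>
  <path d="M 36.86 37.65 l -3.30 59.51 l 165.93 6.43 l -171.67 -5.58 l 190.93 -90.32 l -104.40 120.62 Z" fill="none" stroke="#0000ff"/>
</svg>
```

G21
G90
G0 X243.84 Y68.56
M3 S505
G01 X188.09 Y129.09 F1553
G01 X284.14 Y32.14
G01 X40.78 Y92.50
G01 X206.47 Y36.32
G01 X283.44 Y118.11
G01 X243.84 Y68.56
G0 X16.64 Y49.13
M3 S755
G01 X292.87 Y44.97 F1049
G01 X53.87 Y45.18
G01 X244.10 Y80.87
G01 X193.69 Y47.44
G01 X16.64 Y49.13
G0 X183.13 Y26.10
M3 S755
G01 X134.06 Y54.82 F1049
G01 X92.90 Y79.32
G01 X59.65 Y99.59
G01 X34.30 Y115.63
G0 X335.47 Y43.12
M3 S505
G01 X300.61 Y23.09 F1553
G01 X261.79 Y33.56
G01 X241.76 Y68.42
G01 X252.23 Y107.24
G01 X287.09 Y127.27
G01 X325.91 Y116.80
G01 X345.94 Y81.94
G01 X335.47 Y43.12
G0 X36.86 Y113.04
M3 S755
G01 X33.56 Y53.53 F1049
G01 X199.49 Y47.10
G01 X27.82 Y52.68
G01 X218.75 Y143.00
G01 X114.35 Y22.38
G01 X36.86 Y113.04
M5

Since the viewBox matches the mm dimensions, user units are millimetres directly. The only transform is the Y-flip y_m = 150.69 − y_svg.

Shape 1 is a closed polygon drawn with `<path>`. Its stroke #ff0000 means score at S505, F1553. After flipping Y the toolpath is (243.84,68.56) → (188.09,129.09) → (284.14,32.14) → (40.78,92.50) → (206.47,36.32) → (283.44,118.11) → (243.84,68.56), returning to the start.

Shape 2 is a closed polygon drawn with `<path>`. Its stroke #0000ff means cut at S755, F1049. After flipping Y the toolpath is (16.64,49.13) → (292.87,44.97) → (53.87,45.18) → (244.10,80.87) → (193.69,47.44) → (16.64,49.13), returning to the start.

Shape 3 is a quadratic bezier drawn with `<path>`. Its stroke #0000ff means cut at S755, F1049. After flipping Y the toolpath is (183.13,26.10) → (134.06,54.82) → (92.90,79.32) → (59.65,99.59) → (34.30,115.63).

Shape 4 is a regular polygon drawn with `<path>`. Its stroke #ff0000 means score at S505, F1553. After flipping Y the toolpath is (335.47,43.12) → (300.61,23.09) → (261.79,33.56) → (241.76,68.42) → (252.23,107.24) → (287.09,127.27) → (325.91,116.80) → (345.94,81.94) → (335.47,43.12), returning to the start.

Shape 5 is a closed polygon drawn with `<path>`. Its stroke #0000ff means cut at S755, F1049. After flipping Y the toolpath is (36.86,113.04) → (33.56,53.53) → (199.49,47.10) → (27.82,52.68) → (218.75,143.00) → (114.35,22.38) → (36.86,113.04), returning to the start.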